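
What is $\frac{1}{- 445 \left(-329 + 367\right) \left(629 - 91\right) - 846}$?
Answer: $- \frac{1}{9098426} \approx -1.0991 \cdot 10^{-7}$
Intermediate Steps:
$\frac{1}{- 445 \left(-329 + 367\right) \left(629 - 91\right) - 846} = \frac{1}{- 445 \cdot 38 \cdot 538 - 846} = \frac{1}{\left(-445\right) 20444 - 846} = \frac{1}{-9097580 - 846} = \frac{1}{-9098426} = - \frac{1}{9098426}$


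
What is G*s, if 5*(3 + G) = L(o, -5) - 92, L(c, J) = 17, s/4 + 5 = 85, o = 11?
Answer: -5760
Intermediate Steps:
s = 320 (s = -20 + 4*85 = -20 + 340 = 320)
G = -18 (G = -3 + (17 - 92)/5 = -3 + (1/5)*(-75) = -3 - 15 = -18)
G*s = -18*320 = -5760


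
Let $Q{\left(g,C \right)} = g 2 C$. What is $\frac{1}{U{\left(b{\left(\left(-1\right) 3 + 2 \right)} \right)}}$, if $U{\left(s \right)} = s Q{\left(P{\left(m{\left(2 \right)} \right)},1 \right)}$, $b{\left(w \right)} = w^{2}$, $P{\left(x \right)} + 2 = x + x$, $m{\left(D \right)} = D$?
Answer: $\frac{1}{4} \approx 0.25$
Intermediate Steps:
$P{\left(x \right)} = -2 + 2 x$ ($P{\left(x \right)} = -2 + \left(x + x\right) = -2 + 2 x$)
$Q{\left(g,C \right)} = 2 C g$ ($Q{\left(g,C \right)} = 2 g C = 2 C g$)
$U{\left(s \right)} = 4 s$ ($U{\left(s \right)} = s 2 \cdot 1 \left(-2 + 2 \cdot 2\right) = s 2 \cdot 1 \left(-2 + 4\right) = s 2 \cdot 1 \cdot 2 = s 4 = 4 s$)
$\frac{1}{U{\left(b{\left(\left(-1\right) 3 + 2 \right)} \right)}} = \frac{1}{4 \left(\left(-1\right) 3 + 2\right)^{2}} = \frac{1}{4 \left(-3 + 2\right)^{2}} = \frac{1}{4 \left(-1\right)^{2}} = \frac{1}{4 \cdot 1} = \frac{1}{4}$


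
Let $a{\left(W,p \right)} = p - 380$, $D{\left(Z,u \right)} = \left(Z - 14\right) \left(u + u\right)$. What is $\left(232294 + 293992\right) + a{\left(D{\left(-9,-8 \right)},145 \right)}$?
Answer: $526051$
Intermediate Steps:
$D{\left(Z,u \right)} = 2 u \left(-14 + Z\right)$ ($D{\left(Z,u \right)} = \left(-14 + Z\right) 2 u = 2 u \left(-14 + Z\right)$)
$a{\left(W,p \right)} = -380 + p$
$\left(232294 + 293992\right) + a{\left(D{\left(-9,-8 \right)},145 \right)} = \left(232294 + 293992\right) + \left(-380 + 145\right) = 526286 - 235 = 526051$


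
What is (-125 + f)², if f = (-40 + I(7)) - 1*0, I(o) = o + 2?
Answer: 24336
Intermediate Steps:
I(o) = 2 + o
f = -31 (f = (-40 + (2 + 7)) - 1*0 = (-40 + 9) + 0 = -31 + 0 = -31)
(-125 + f)² = (-125 - 31)² = (-156)² = 24336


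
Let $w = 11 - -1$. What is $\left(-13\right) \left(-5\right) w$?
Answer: $780$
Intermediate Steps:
$w = 12$ ($w = 11 + 1 = 12$)
$\left(-13\right) \left(-5\right) w = \left(-13\right) \left(-5\right) 12 = 65 \cdot 12 = 780$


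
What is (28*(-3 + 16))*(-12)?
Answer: -4368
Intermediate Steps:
(28*(-3 + 16))*(-12) = (28*13)*(-12) = 364*(-12) = -4368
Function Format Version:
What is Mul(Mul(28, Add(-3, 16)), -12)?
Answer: -4368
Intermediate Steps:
Mul(Mul(28, Add(-3, 16)), -12) = Mul(Mul(28, 13), -12) = Mul(364, -12) = -4368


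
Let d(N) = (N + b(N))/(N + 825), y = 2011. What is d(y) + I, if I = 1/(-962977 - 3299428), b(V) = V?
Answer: 8571695037/6044090290 ≈ 1.4182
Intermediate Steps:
I = -1/4262405 (I = 1/(-4262405) = -1/4262405 ≈ -2.3461e-7)
d(N) = 2*N/(825 + N) (d(N) = (N + N)/(N + 825) = (2*N)/(825 + N) = 2*N/(825 + N))
d(y) + I = 2*2011/(825 + 2011) - 1/4262405 = 2*2011/2836 - 1/4262405 = 2*2011*(1/2836) - 1/4262405 = 2011/1418 - 1/4262405 = 8571695037/6044090290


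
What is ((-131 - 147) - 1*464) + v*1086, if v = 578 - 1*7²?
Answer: 573752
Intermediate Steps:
v = 529 (v = 578 - 1*49 = 578 - 49 = 529)
((-131 - 147) - 1*464) + v*1086 = ((-131 - 147) - 1*464) + 529*1086 = (-278 - 464) + 574494 = -742 + 574494 = 573752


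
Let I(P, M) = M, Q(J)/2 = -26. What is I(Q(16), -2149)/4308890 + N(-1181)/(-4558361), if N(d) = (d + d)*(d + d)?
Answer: -24049282818949/19641476129290 ≈ -1.2244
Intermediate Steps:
N(d) = 4*d**2 (N(d) = (2*d)*(2*d) = 4*d**2)
Q(J) = -52 (Q(J) = 2*(-26) = -52)
I(Q(16), -2149)/4308890 + N(-1181)/(-4558361) = -2149/4308890 + (4*(-1181)**2)/(-4558361) = -2149*1/4308890 + (4*1394761)*(-1/4558361) = -2149/4308890 + 5579044*(-1/4558361) = -2149/4308890 - 5579044/4558361 = -24049282818949/19641476129290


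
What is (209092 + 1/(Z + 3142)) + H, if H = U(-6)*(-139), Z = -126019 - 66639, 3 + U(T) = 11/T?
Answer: 13251200879/63172 ≈ 2.0976e+5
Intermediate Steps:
U(T) = -3 + 11/T
Z = -192658
H = 4031/6 (H = (-3 + 11/(-6))*(-139) = (-3 + 11*(-⅙))*(-139) = (-3 - 11/6)*(-139) = -29/6*(-139) = 4031/6 ≈ 671.83)
(209092 + 1/(Z + 3142)) + H = (209092 + 1/(-192658 + 3142)) + 4031/6 = (209092 + 1/(-189516)) + 4031/6 = (209092 - 1/189516) + 4031/6 = 39626279471/189516 + 4031/6 = 13251200879/63172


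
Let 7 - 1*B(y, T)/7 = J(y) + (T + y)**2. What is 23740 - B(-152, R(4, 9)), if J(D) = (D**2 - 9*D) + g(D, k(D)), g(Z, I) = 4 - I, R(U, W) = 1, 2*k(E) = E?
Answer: 355162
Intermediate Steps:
k(E) = E/2
J(D) = 4 + D**2 - 19*D/2 (J(D) = (D**2 - 9*D) + (4 - D/2) = 4 + D**2 - 19*D/2)
B(y, T) = 21 - 7*y**2 - 7*(T + y)**2 + 133*y/2 (B(y, T) = 49 - 7*((4 + y**2 - 19*y/2) + (T + y)**2) = 49 - 7*(4 + y**2 + (T + y)**2 - 19*y/2) = 49 + (-28 - 7*y**2 - 7*(T + y)**2 + 133*y/2) = 21 - 7*y**2 - 7*(T + y)**2 + 133*y/2)
23740 - B(-152, R(4, 9)) = 23740 - (21 - 7*(-152)**2 - 7*(1 - 152)**2 + (133/2)*(-152)) = 23740 - (21 - 7*23104 - 7*(-151)**2 - 10108) = 23740 - (21 - 161728 - 7*22801 - 10108) = 23740 - (21 - 161728 - 159607 - 10108) = 23740 - 1*(-331422) = 23740 + 331422 = 355162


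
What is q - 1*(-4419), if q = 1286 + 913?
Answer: 6618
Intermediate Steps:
q = 2199
q - 1*(-4419) = 2199 - 1*(-4419) = 2199 + 4419 = 6618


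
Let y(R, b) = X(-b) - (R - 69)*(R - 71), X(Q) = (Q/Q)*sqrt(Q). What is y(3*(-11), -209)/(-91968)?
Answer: 221/1916 - sqrt(209)/91968 ≈ 0.11519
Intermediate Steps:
X(Q) = sqrt(Q) (X(Q) = 1*sqrt(Q) = sqrt(Q))
y(R, b) = sqrt(-b) - (-71 + R)*(-69 + R) (y(R, b) = sqrt(-b) - (R - 69)*(R - 71) = sqrt(-b) - (-69 + R)*(-71 + R) = sqrt(-b) - (-71 + R)*(-69 + R))
y(3*(-11), -209)/(-91968) = (-4899 + sqrt(-1*(-209)) - (3*(-11))**2 + 140*(3*(-11)))/(-91968) = (-4899 + sqrt(209) - 1*(-33)**2 + 140*(-33))*(-1/91968) = (-4899 + sqrt(209) - 1*1089 - 4620)*(-1/91968) = (-4899 + sqrt(209) - 1089 - 4620)*(-1/91968) = (-10608 + sqrt(209))*(-1/91968) = 221/1916 - sqrt(209)/91968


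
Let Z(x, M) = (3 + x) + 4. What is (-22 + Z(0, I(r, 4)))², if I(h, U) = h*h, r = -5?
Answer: 225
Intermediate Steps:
I(h, U) = h²
Z(x, M) = 7 + x
(-22 + Z(0, I(r, 4)))² = (-22 + (7 + 0))² = (-22 + 7)² = (-15)² = 225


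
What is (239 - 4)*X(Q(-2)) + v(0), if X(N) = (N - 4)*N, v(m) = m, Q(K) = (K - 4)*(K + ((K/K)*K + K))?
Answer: 270720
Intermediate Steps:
Q(K) = 3*K*(-4 + K) (Q(K) = (-4 + K)*(K + (1*K + K)) = (-4 + K)*(K + (K + K)) = (-4 + K)*(K + 2*K) = (-4 + K)*(3*K) = 3*K*(-4 + K))
X(N) = N*(-4 + N) (X(N) = (-4 + N)*N = N*(-4 + N))
(239 - 4)*X(Q(-2)) + v(0) = (239 - 4)*((3*(-2)*(-4 - 2))*(-4 + 3*(-2)*(-4 - 2))) + 0 = 235*((3*(-2)*(-6))*(-4 + 3*(-2)*(-6))) + 0 = 235*(36*(-4 + 36)) + 0 = 235*(36*32) + 0 = 235*1152 + 0 = 270720 + 0 = 270720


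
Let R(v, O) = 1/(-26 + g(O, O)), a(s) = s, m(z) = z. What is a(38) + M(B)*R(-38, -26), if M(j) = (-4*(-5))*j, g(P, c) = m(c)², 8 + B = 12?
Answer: 2478/65 ≈ 38.123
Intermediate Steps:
B = 4 (B = -8 + 12 = 4)
g(P, c) = c²
M(j) = 20*j
R(v, O) = 1/(-26 + O²)
a(38) + M(B)*R(-38, -26) = 38 + (20*4)/(-26 + (-26)²) = 38 + 80/(-26 + 676) = 38 + 80/650 = 38 + 80*(1/650) = 38 + 8/65 = 2478/65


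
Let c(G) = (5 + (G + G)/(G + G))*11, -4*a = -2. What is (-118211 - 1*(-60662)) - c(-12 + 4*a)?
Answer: -57615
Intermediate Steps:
a = 1/2 (a = -1/4*(-2) = 1/2 ≈ 0.50000)
c(G) = 66 (c(G) = (5 + (2*G)/((2*G)))*11 = (5 + (2*G)*(1/(2*G)))*11 = (5 + 1)*11 = 6*11 = 66)
(-118211 - 1*(-60662)) - c(-12 + 4*a) = (-118211 - 1*(-60662)) - 1*66 = (-118211 + 60662) - 66 = -57549 - 66 = -57615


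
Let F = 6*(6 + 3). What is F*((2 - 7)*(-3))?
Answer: 810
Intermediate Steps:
F = 54 (F = 6*9 = 54)
F*((2 - 7)*(-3)) = 54*((2 - 7)*(-3)) = 54*(-5*(-3)) = 54*15 = 810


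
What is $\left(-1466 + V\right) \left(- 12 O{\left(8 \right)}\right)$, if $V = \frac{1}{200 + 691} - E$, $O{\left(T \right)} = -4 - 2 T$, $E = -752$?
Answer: $- \frac{50893840}{297} \approx -1.7136 \cdot 10^{5}$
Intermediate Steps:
$V = \frac{670033}{891}$ ($V = \frac{1}{200 + 691} - -752 = \frac{1}{891} + 752 = \frac{670033}{891} \approx 752.0$)
$\left(-1466 + V\right) \left(- 12 O{\left(8 \right)}\right) = \left(-1466 + \frac{670033}{891}\right) \left(- 12 \left(-4 - 16\right)\right) = - \frac{636173 \left(- 12 \left(-4 - 16\right)\right)}{891} = - \frac{636173 \left(\left(-12\right) \left(-20\right)\right)}{891} = \left(- \frac{636173}{891}\right) 240 = - \frac{50893840}{297}$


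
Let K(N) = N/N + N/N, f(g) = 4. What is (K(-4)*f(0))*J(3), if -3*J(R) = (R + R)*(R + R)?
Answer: -96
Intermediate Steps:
K(N) = 2 (K(N) = 1 + 1 = 2)
J(R) = -4*R**2/3 (J(R) = -(R + R)*(R + R)/3 = -2*R*2*R/3 = -4*R**2/3)
(K(-4)*f(0))*J(3) = (2*4)*(-4/3*3**2) = 8*(-4/3*9) = 8*(-12) = -96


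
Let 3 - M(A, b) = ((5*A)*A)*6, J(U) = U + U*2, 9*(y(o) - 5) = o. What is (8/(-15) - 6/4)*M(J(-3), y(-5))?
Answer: 49349/10 ≈ 4934.9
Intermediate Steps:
y(o) = 5 + o/9
J(U) = 3*U (J(U) = U + 2*U = 3*U)
M(A, b) = 3 - 30*A² (M(A, b) = 3 - (5*A)*A*6 = 3 - 5*A²*6 = 3 - 30*A²)
(8/(-15) - 6/4)*M(J(-3), y(-5)) = (8/(-15) - 6/4)*(3 - 30*(3*(-3))²) = (8*(-1/15) - 6*¼)*(3 - 30*(-9)²) = (-8/15 - 3/2)*(3 - 30*81) = -61*(3 - 2430)/30 = -61/30*(-2427) = 49349/10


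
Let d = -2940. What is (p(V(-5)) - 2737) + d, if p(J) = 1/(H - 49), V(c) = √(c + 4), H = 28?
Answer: -119218/21 ≈ -5677.0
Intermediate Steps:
V(c) = √(4 + c)
p(J) = -1/21 (p(J) = 1/(28 - 49) = 1/(-21) = -1/21)
(p(V(-5)) - 2737) + d = (-1/21 - 2737) - 2940 = -57478/21 - 2940 = -119218/21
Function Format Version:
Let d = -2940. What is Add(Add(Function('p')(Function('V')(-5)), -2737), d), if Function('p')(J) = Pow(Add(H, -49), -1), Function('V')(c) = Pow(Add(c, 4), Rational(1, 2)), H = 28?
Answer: Rational(-119218, 21) ≈ -5677.0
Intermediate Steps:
Function('V')(c) = Pow(Add(4, c), Rational(1, 2))
Function('p')(J) = Rational(-1, 21) (Function('p')(J) = Pow(Add(28, -49), -1) = Pow(-21, -1) = Rational(-1, 21))
Add(Add(Function('p')(Function('V')(-5)), -2737), d) = Add(Add(Rational(-1, 21), -2737), -2940) = Add(Rational(-57478, 21), -2940) = Rational(-119218, 21)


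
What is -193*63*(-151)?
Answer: 1836009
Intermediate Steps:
-193*63*(-151) = -12159*(-151) = 1836009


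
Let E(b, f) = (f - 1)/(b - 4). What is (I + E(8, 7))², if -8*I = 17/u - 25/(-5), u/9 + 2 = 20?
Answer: 1247689/1679616 ≈ 0.74284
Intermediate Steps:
u = 162 (u = -18 + 9*20 = -18 + 180 = 162)
E(b, f) = (-1 + f)/(-4 + b)
I = -827/1296 (I = -(17/162 - 25/(-5))/8 = -(17*(1/162) - 25*(-⅕))/8 = -(17/162 + 5)/8 = -⅛*827/162 = -827/1296 ≈ -0.63812)
(I + E(8, 7))² = (-827/1296 + (-1 + 7)/(-4 + 8))² = (-827/1296 + 6/4)² = (-827/1296 + (¼)*6)² = (-827/1296 + 3/2)² = (1117/1296)² = 1247689/1679616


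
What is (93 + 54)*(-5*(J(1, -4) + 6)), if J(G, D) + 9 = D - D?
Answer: 2205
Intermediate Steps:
J(G, D) = -9 (J(G, D) = -9 + (D - D) = -9 + 0 = -9)
(93 + 54)*(-5*(J(1, -4) + 6)) = (93 + 54)*(-5*(-9 + 6)) = 147*(-5*(-3)) = 147*15 = 2205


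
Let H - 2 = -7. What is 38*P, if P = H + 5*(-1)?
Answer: -380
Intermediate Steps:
H = -5 (H = 2 - 7 = -5)
P = -10 (P = -5 + 5*(-1) = -5 - 5 = -10)
38*P = 38*(-10) = -380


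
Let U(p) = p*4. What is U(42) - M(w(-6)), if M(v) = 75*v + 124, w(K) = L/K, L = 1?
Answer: 113/2 ≈ 56.500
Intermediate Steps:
w(K) = 1/K
M(v) = 124 + 75*v
U(p) = 4*p
U(42) - M(w(-6)) = 4*42 - (124 + 75/(-6)) = 168 - (124 + 75*(-⅙)) = 168 - (124 - 25/2) = 168 - 1*223/2 = 168 - 223/2 = 113/2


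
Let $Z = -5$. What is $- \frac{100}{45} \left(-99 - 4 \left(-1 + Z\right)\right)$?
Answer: $\frac{500}{3} \approx 166.67$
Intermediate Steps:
$- \frac{100}{45} \left(-99 - 4 \left(-1 + Z\right)\right) = - \frac{100}{45} \left(-99 - 4 \left(-1 - 5\right)\right) = \left(-100\right) \frac{1}{45} \left(-99 - -24\right) = - \frac{20 \left(-99 + 24\right)}{9} = \left(- \frac{20}{9}\right) \left(-75\right) = \frac{500}{3}$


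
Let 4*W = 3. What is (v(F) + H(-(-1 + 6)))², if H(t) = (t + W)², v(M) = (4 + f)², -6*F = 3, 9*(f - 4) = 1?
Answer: 11809820929/1679616 ≈ 7031.3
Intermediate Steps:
W = ¾ (W = (¼)*3 = ¾ ≈ 0.75000)
f = 37/9 (f = 4 + (⅑)*1 = 4 + ⅑ = 37/9 ≈ 4.1111)
F = -½ (F = -⅙*3 = -½ ≈ -0.50000)
v(M) = 5329/81 (v(M) = (4 + 37/9)² = (73/9)² = 5329/81)
H(t) = (¾ + t)² (H(t) = (t + ¾)² = (¾ + t)²)
(v(F) + H(-(-1 + 6)))² = (5329/81 + (3 + 4*(-(-1 + 6)))²/16)² = (5329/81 + (3 + 4*(-1*5))²/16)² = (5329/81 + (3 + 4*(-5))²/16)² = (5329/81 + (3 - 20)²/16)² = (5329/81 + (1/16)*(-17)²)² = (5329/81 + (1/16)*289)² = (5329/81 + 289/16)² = (108673/1296)² = 11809820929/1679616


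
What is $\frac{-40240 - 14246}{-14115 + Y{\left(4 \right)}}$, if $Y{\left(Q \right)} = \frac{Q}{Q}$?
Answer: $\frac{27243}{7057} \approx 3.8604$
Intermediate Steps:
$Y{\left(Q \right)} = 1$
$\frac{-40240 - 14246}{-14115 + Y{\left(4 \right)}} = \frac{-40240 - 14246}{-14115 + 1} = - \frac{54486}{-14114} = \left(-54486\right) \left(- \frac{1}{14114}\right) = \frac{27243}{7057}$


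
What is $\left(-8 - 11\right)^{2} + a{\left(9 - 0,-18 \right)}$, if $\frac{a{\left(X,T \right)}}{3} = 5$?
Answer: $376$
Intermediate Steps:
$a{\left(X,T \right)} = 15$ ($a{\left(X,T \right)} = 3 \cdot 5 = 15$)
$\left(-8 - 11\right)^{2} + a{\left(9 - 0,-18 \right)} = \left(-8 - 11\right)^{2} + 15 = \left(-19\right)^{2} + 15 = 361 + 15 = 376$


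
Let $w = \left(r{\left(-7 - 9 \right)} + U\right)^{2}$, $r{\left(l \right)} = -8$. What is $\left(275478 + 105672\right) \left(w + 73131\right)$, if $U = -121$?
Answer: $34216597800$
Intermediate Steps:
$w = 16641$ ($w = \left(-8 - 121\right)^{2} = \left(-129\right)^{2} = 16641$)
$\left(275478 + 105672\right) \left(w + 73131\right) = \left(275478 + 105672\right) \left(16641 + 73131\right) = 381150 \cdot 89772 = 34216597800$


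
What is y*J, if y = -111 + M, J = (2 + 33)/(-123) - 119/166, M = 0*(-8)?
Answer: 756539/6806 ≈ 111.16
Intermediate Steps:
M = 0
J = -20447/20418 (J = 35*(-1/123) - 119*1/166 = -35/123 - 119/166 = -20447/20418 ≈ -1.0014)
y = -111 (y = -111 + 0 = -111)
y*J = -111*(-20447/20418) = 756539/6806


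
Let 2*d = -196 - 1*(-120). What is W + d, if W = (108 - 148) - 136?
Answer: -214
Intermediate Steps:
W = -176 (W = -40 - 136 = -176)
d = -38 (d = (-196 - 1*(-120))/2 = (-196 + 120)/2 = (1/2)*(-76) = -38)
W + d = -176 - 38 = -214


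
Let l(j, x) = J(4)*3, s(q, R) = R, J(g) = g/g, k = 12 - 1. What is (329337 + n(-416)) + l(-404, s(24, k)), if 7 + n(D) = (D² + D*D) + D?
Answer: 675029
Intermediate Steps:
k = 11
J(g) = 1
n(D) = -7 + D + 2*D² (n(D) = -7 + ((D² + D*D) + D) = -7 + ((D² + D²) + D) = -7 + (2*D² + D) = -7 + (D + 2*D²) = -7 + D + 2*D²)
l(j, x) = 3 (l(j, x) = 1*3 = 3)
(329337 + n(-416)) + l(-404, s(24, k)) = (329337 + (-7 - 416 + 2*(-416)²)) + 3 = (329337 + (-7 - 416 + 2*173056)) + 3 = (329337 + (-7 - 416 + 346112)) + 3 = (329337 + 345689) + 3 = 675026 + 3 = 675029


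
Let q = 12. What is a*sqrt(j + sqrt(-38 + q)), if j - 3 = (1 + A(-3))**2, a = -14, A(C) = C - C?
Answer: -14*sqrt(4 + I*sqrt(26)) ≈ -32.049 - 15.592*I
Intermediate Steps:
A(C) = 0
j = 4 (j = 3 + (1 + 0)**2 = 3 + 1**2 = 3 + 1 = 4)
a*sqrt(j + sqrt(-38 + q)) = -14*sqrt(4 + sqrt(-38 + 12)) = -14*sqrt(4 + sqrt(-26)) = -14*sqrt(4 + I*sqrt(26))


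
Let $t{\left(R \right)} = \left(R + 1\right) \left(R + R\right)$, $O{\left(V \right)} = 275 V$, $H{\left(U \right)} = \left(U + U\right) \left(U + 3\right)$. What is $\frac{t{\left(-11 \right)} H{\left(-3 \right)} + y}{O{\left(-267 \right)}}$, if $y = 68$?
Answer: $- \frac{68}{73425} \approx -0.00092611$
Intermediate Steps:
$H{\left(U \right)} = 2 U \left(3 + U\right)$
$t{\left(R \right)} = 2 R \left(1 + R\right)$ ($t{\left(R \right)} = \left(1 + R\right) 2 R = 2 R \left(1 + R\right)$)
$\frac{t{\left(-11 \right)} H{\left(-3 \right)} + y}{O{\left(-267 \right)}} = \frac{2 \left(-11\right) \left(1 - 11\right) 2 \left(-3\right) \left(3 - 3\right) + 68}{275 \left(-267\right)} = \frac{2 \left(-11\right) \left(-10\right) 2 \left(-3\right) 0 + 68}{-73425} = \left(220 \cdot 0 + 68\right) \left(- \frac{1}{73425}\right) = \left(0 + 68\right) \left(- \frac{1}{73425}\right) = 68 \left(- \frac{1}{73425}\right) = - \frac{68}{73425}$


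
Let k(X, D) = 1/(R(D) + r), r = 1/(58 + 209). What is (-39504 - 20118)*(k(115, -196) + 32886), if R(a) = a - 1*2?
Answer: -103653927529506/52865 ≈ -1.9607e+9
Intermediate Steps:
R(a) = -2 + a (R(a) = a - 2 = -2 + a)
r = 1/267 ≈ 0.0037453
k(X, D) = 1/(-533/267 + D) (k(X, D) = 1/((-2 + D) + 1/267) = 1/(-533/267 + D))
(-39504 - 20118)*(k(115, -196) + 32886) = (-39504 - 20118)*(267/(-533 + 267*(-196)) + 32886) = -59622*(267/(-533 - 52332) + 32886) = -59622*(267/(-52865) + 32886) = -59622*(267*(-1/52865) + 32886) = -59622*(-267/52865 + 32886) = -59622*1738518123/52865 = -103653927529506/52865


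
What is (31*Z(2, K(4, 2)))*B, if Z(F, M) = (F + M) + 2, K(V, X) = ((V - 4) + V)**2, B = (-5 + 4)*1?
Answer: -620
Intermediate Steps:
B = -1 (B = -1*1 = -1)
K(V, X) = (-4 + 2*V)**2 (K(V, X) = ((-4 + V) + V)**2 = (-4 + 2*V)**2)
Z(F, M) = 2 + F + M
(31*Z(2, K(4, 2)))*B = (31*(2 + 2 + 4*(-2 + 4)**2))*(-1) = (31*(2 + 2 + 4*2**2))*(-1) = (31*(2 + 2 + 4*4))*(-1) = (31*(2 + 2 + 16))*(-1) = (31*20)*(-1) = 620*(-1) = -620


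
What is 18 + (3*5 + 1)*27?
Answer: 450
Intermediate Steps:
18 + (3*5 + 1)*27 = 18 + (15 + 1)*27 = 18 + 16*27 = 18 + 432 = 450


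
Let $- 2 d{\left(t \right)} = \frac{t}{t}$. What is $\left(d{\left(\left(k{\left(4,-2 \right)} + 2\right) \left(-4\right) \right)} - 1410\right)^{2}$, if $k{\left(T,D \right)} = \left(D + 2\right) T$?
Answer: $\frac{7958041}{4} \approx 1.9895 \cdot 10^{6}$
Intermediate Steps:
$k{\left(T,D \right)} = T \left(2 + D\right)$ ($k{\left(T,D \right)} = \left(2 + D\right) T = T \left(2 + D\right)$)
$d{\left(t \right)} = - \frac{1}{2}$ ($d{\left(t \right)} = - \frac{t \frac{1}{t}}{2} = \left(- \frac{1}{2}\right) 1 = - \frac{1}{2}$)
$\left(d{\left(\left(k{\left(4,-2 \right)} + 2\right) \left(-4\right) \right)} - 1410\right)^{2} = \left(- \frac{1}{2} - 1410\right)^{2} = \left(- \frac{2821}{2}\right)^{2} = \frac{7958041}{4}$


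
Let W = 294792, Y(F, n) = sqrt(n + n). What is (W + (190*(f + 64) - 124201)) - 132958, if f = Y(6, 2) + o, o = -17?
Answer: 46943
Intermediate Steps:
Y(F, n) = sqrt(2)*sqrt(n) (Y(F, n) = sqrt(2*n) = sqrt(2)*sqrt(n))
f = -15 (f = sqrt(2)*sqrt(2) - 17 = 2 - 17 = -15)
(W + (190*(f + 64) - 124201)) - 132958 = (294792 + (190*(-15 + 64) - 124201)) - 132958 = (294792 + (190*49 - 124201)) - 132958 = (294792 + (9310 - 124201)) - 132958 = (294792 - 114891) - 132958 = 179901 - 132958 = 46943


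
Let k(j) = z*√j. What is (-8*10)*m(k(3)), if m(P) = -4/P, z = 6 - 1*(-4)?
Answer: 32*√3/3 ≈ 18.475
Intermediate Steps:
z = 10 (z = 6 + 4 = 10)
k(j) = 10*√j
(-8*10)*m(k(3)) = (-8*10)*(-4*√3/30) = -(-320)*√3/30 = -(-32)*√3/3 = 32*√3/3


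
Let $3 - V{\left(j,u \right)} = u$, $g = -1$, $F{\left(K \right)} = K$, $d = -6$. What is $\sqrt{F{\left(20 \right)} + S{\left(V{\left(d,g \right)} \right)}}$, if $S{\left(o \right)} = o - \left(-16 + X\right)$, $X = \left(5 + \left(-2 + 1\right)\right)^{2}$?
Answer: $2 \sqrt{6} \approx 4.899$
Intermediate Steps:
$V{\left(j,u \right)} = 3 - u$
$X = 16$ ($X = \left(5 - 1\right)^{2} = 4^{2} = 16$)
$S{\left(o \right)} = o$ ($S{\left(o \right)} = o + \left(16 - 16\right) = o + 0 = o$)
$\sqrt{F{\left(20 \right)} + S{\left(V{\left(d,g \right)} \right)}} = \sqrt{20 + \left(3 - -1\right)} = \sqrt{20 + \left(3 + 1\right)} = \sqrt{20 + 4} = \sqrt{24} = 2 \sqrt{6}$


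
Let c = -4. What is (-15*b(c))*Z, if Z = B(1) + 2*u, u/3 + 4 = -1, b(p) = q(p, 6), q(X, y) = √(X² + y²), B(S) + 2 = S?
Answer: 930*√13 ≈ 3353.2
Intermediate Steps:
B(S) = -2 + S
b(p) = √(36 + p²) (b(p) = √(p² + 6²) = √(p² + 36) = √(36 + p²))
u = -15 (u = -12 + 3*(-1) = -12 - 3 = -15)
Z = -31 (Z = (-2 + 1) + 2*(-15) = -1 - 30 = -31)
(-15*b(c))*Z = -15*√(36 + (-4)²)*(-31) = -15*√(36 + 16)*(-31) = -30*√13*(-31) = 930*√13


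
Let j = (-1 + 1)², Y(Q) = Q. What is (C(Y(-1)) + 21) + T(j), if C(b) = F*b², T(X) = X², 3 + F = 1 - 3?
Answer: 16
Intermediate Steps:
F = -5 (F = -3 + (1 - 3) = -3 - 2 = -5)
j = 0 (j = 0² = 0)
C(b) = -5*b²
(C(Y(-1)) + 21) + T(j) = (-5*(-1)² + 21) + 0² = (-5*1 + 21) + 0 = (-5 + 21) + 0 = 16 + 0 = 16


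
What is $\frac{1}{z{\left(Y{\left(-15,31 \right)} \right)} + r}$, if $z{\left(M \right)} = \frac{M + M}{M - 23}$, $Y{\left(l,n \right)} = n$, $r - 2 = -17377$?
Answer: $- \frac{4}{69469} \approx -5.758 \cdot 10^{-5}$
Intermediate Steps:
$r = -17375$ ($r = 2 - 17377 = -17375$)
$z{\left(M \right)} = \frac{2 M}{-23 + M}$
$\frac{1}{z{\left(Y{\left(-15,31 \right)} \right)} + r} = \frac{1}{2 \cdot 31 \frac{1}{-23 + 31} - 17375} = \frac{1}{2 \cdot 31 \cdot \frac{1}{8} - 17375} = \frac{1}{\frac{31}{4} - 17375} = \frac{1}{- \frac{69469}{4}} = - \frac{4}{69469}$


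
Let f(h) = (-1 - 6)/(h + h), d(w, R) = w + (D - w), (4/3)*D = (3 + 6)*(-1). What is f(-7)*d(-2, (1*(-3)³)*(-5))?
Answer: -27/8 ≈ -3.3750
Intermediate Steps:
D = -27/4 (D = 3*((3 + 6)*(-1))/4 = 3*(9*(-1))/4 = (¾)*(-9) = -27/4 ≈ -6.7500)
d(w, R) = -27/4 (d(w, R) = w + (-27/4 - w) = -27/4)
f(h) = -7/(2*h) (f(h) = -7*1/(2*h) = -7/(2*h))
f(-7)*d(-2, (1*(-3)³)*(-5)) = -7/2/(-7)*(-27/4) = -7/2*(-⅐)*(-27/4) = (½)*(-27/4) = -27/8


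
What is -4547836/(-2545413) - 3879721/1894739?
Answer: -1258530034969/4822893282207 ≈ -0.26095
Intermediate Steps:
-4547836/(-2545413) - 3879721/1894739 = -4547836*(-1/2545413) - 3879721*1/1894739 = 4547836/2545413 - 3879721/1894739 = -1258530034969/4822893282207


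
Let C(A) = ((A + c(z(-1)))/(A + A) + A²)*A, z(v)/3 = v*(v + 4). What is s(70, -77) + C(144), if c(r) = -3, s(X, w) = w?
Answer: 5971955/2 ≈ 2.9860e+6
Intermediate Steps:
z(v) = 3*v*(4 + v) (z(v) = 3*(v*(v + 4)) = 3*(v*(4 + v)) = 3*v*(4 + v))
C(A) = A*(A² + (-3 + A)/(2*A)) (C(A) = ((A - 3)/(A + A) + A²)*A = ((-3 + A)/((2*A)) + A²)*A = ((-3 + A)*(1/(2*A)) + A²)*A = ((-3 + A)/(2*A) + A²)*A = (A² + (-3 + A)/(2*A))*A = A*(A² + (-3 + A)/(2*A)))
s(70, -77) + C(144) = -77 + (-3/2 + 144³ + (½)*144) = -77 + (-3/2 + 2985984 + 72) = -77 + 5972109/2 = 5971955/2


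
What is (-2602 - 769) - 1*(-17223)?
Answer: 13852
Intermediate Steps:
(-2602 - 769) - 1*(-17223) = -3371 + 17223 = 13852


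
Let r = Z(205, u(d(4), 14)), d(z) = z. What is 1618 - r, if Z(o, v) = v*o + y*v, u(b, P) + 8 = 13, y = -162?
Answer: 1403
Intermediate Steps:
u(b, P) = 5 (u(b, P) = -8 + 13 = 5)
Z(o, v) = -162*v + o*v (Z(o, v) = v*o - 162*v = o*v - 162*v = -162*v + o*v)
r = 215 (r = 5*(-162 + 205) = 5*43 = 215)
1618 - r = 1618 - 1*215 = 1618 - 215 = 1403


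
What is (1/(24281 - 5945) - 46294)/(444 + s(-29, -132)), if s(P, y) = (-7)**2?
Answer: -848846783/9039648 ≈ -93.903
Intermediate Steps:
s(P, y) = 49
(1/(24281 - 5945) - 46294)/(444 + s(-29, -132)) = (1/(24281 - 5945) - 46294)/(444 + 49) = (1/18336 - 46294)/493 = (1/18336 - 46294)*(1/493) = -848846783/18336*1/493 = -848846783/9039648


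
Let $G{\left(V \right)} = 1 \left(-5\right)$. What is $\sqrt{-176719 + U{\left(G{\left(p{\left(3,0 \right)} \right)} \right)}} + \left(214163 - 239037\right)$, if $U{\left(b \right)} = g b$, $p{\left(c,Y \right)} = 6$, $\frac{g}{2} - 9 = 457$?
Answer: $-24874 + 11 i \sqrt{1499} \approx -24874.0 + 425.89 i$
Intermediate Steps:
$g = 932$ ($g = 18 + 2 \cdot 457 = 18 + 914 = 932$)
$G{\left(V \right)} = -5$
$U{\left(b \right)} = 932 b$
$\sqrt{-176719 + U{\left(G{\left(p{\left(3,0 \right)} \right)} \right)}} + \left(214163 - 239037\right) = \sqrt{-176719 + 932 \left(-5\right)} + \left(214163 - 239037\right) = \sqrt{-176719 - 4660} - 24874 = \sqrt{-181379} - 24874 = 11 i \sqrt{1499} - 24874 = -24874 + 11 i \sqrt{1499}$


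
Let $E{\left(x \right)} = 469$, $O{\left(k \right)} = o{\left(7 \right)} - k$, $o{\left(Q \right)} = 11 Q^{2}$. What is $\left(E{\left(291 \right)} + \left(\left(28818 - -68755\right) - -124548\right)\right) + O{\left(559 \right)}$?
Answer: $222570$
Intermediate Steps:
$O{\left(k \right)} = 539 - k$ ($O{\left(k \right)} = 11 \cdot 7^{2} - k = 11 \cdot 49 - k = 539 - k$)
$\left(E{\left(291 \right)} + \left(\left(28818 - -68755\right) - -124548\right)\right) + O{\left(559 \right)} = \left(469 + \left(\left(28818 - -68755\right) - -124548\right)\right) + \left(539 - 559\right) = \left(469 + \left(\left(28818 + 68755\right) + 124548\right)\right) + \left(539 - 559\right) = \left(469 + \left(97573 + 124548\right)\right) - 20 = \left(469 + 222121\right) - 20 = 222590 - 20 = 222570$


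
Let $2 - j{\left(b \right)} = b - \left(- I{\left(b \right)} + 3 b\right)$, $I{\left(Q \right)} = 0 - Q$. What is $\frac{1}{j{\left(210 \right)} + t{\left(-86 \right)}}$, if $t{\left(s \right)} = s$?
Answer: $\frac{1}{546} \approx 0.0018315$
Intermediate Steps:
$I{\left(Q \right)} = - Q$
$j{\left(b \right)} = 2 + 3 b$ ($j{\left(b \right)} = 2 - \left(b - 4 b\right) = 2 - - 3 b = 2 + 3 b$)
$\frac{1}{j{\left(210 \right)} + t{\left(-86 \right)}} = \frac{1}{\left(2 + 3 \cdot 210\right) - 86} = \frac{1}{\left(2 + 630\right) - 86} = \frac{1}{632 - 86} = \frac{1}{546}$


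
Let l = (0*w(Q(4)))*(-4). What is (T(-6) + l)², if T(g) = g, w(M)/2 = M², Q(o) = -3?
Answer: 36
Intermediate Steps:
w(M) = 2*M²
l = 0 (l = (0*(2*(-3)²))*(-4) = (0*(2*9))*(-4) = (0*18)*(-4) = 0*(-4) = 0)
(T(-6) + l)² = (-6 + 0)² = (-6)² = 36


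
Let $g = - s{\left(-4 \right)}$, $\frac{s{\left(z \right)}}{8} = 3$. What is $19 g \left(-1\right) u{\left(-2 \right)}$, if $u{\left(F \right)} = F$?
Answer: $-912$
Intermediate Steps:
$s{\left(z \right)} = 24$ ($s{\left(z \right)} = 8 \cdot 3 = 24$)
$g = -24$ ($g = \left(-1\right) 24 = -24$)
$19 g \left(-1\right) u{\left(-2 \right)} = 19 \left(-24\right) \left(-1\right) \left(-2\right) = 19 \cdot 24 \left(-2\right) = 19 \left(-48\right) = -912$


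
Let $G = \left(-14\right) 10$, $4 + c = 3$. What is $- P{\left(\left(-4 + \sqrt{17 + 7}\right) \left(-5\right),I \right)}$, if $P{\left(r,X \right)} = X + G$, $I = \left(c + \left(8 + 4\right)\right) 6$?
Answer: $74$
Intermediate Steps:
$c = -1$ ($c = -4 + 3 = -1$)
$G = -140$
$I = 66$ ($I = \left(-1 + \left(8 + 4\right)\right) 6 = \left(-1 + 12\right) 6 = 11 \cdot 6 = 66$)
$P{\left(r,X \right)} = -140 + X$ ($P{\left(r,X \right)} = X - 140 = -140 + X$)
$- P{\left(\left(-4 + \sqrt{17 + 7}\right) \left(-5\right),I \right)} = - (-140 + 66) = \left(-1\right) \left(-74\right) = 74$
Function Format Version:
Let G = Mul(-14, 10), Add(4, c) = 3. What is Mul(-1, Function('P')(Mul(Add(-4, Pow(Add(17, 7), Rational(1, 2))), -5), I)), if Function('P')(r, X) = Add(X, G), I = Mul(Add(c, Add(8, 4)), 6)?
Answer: 74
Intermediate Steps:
c = -1 (c = Add(-4, 3) = -1)
G = -140
I = 66 (I = Mul(Add(-1, Add(8, 4)), 6) = Mul(Add(-1, 12), 6) = Mul(11, 6) = 66)
Function('P')(r, X) = Add(-140, X) (Function('P')(r, X) = Add(X, -140) = Add(-140, X))
Mul(-1, Function('P')(Mul(Add(-4, Pow(Add(17, 7), Rational(1, 2))), -5), I)) = Mul(-1, Add(-140, 66)) = Mul(-1, -74) = 74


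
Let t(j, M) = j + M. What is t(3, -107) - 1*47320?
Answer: -47424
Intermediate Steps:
t(j, M) = M + j
t(3, -107) - 1*47320 = (-107 + 3) - 1*47320 = -104 - 47320 = -47424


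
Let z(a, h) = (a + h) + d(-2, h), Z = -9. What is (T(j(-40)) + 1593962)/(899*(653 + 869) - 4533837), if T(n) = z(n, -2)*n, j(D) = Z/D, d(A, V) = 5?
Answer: -2550340361/5064894400 ≈ -0.50353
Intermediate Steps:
z(a, h) = 5 + a + h (z(a, h) = (a + h) + 5 = 5 + a + h)
j(D) = -9/D
T(n) = n*(3 + n) (T(n) = (5 + n - 2)*n = (3 + n)*n = n*(3 + n))
(T(j(-40)) + 1593962)/(899*(653 + 869) - 4533837) = ((-9/(-40))*(3 - 9/(-40)) + 1593962)/(899*(653 + 869) - 4533837) = ((-9*(-1/40))*(3 - 9*(-1/40)) + 1593962)/(899*1522 - 4533837) = (9*(3 + 9/40)/40 + 1593962)/(1368278 - 4533837) = ((9/40)*(129/40) + 1593962)/(-3165559) = (1161/1600 + 1593962)*(-1/3165559) = (2550340361/1600)*(-1/3165559) = -2550340361/5064894400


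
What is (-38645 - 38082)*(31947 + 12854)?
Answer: -3437446327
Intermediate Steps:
(-38645 - 38082)*(31947 + 12854) = -76727*44801 = -3437446327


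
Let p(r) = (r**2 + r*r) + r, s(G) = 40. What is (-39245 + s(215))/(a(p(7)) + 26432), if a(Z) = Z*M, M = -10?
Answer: -39205/25382 ≈ -1.5446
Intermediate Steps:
p(r) = r + 2*r**2 (p(r) = (r**2 + r**2) + r = 2*r**2 + r = r + 2*r**2)
a(Z) = -10*Z (a(Z) = Z*(-10) = -10*Z)
(-39245 + s(215))/(a(p(7)) + 26432) = (-39245 + 40)/(-70*(1 + 2*7) + 26432) = -39205/(-70*(1 + 14) + 26432) = -39205/(-70*15 + 26432) = -39205/(-10*105 + 26432) = -39205/(-1050 + 26432) = -39205/25382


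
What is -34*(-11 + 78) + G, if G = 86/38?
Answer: -43239/19 ≈ -2275.7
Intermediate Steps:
G = 43/19 (G = 86*(1/38) = 43/19 ≈ 2.2632)
-34*(-11 + 78) + G = -34*(-11 + 78) + 43/19 = -34*67 + 43/19 = -2278 + 43/19 = -43239/19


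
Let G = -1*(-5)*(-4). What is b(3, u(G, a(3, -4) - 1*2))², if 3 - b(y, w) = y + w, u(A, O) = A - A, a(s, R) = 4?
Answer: 0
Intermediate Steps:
G = -20 (G = 5*(-4) = -20)
u(A, O) = 0
b(y, w) = 3 - w - y (b(y, w) = 3 - (y + w) = 3 - (w + y) = 3 + (-w - y) = 3 - w - y)
b(3, u(G, a(3, -4) - 1*2))² = (3 - 1*0 - 1*3)² = (3 + 0 - 3)² = 0² = 0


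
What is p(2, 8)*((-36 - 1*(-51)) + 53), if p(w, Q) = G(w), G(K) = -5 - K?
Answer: -476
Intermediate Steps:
p(w, Q) = -5 - w
p(2, 8)*((-36 - 1*(-51)) + 53) = (-5 - 1*2)*((-36 - 1*(-51)) + 53) = (-5 - 2)*((-36 + 51) + 53) = -7*(15 + 53) = -7*68 = -476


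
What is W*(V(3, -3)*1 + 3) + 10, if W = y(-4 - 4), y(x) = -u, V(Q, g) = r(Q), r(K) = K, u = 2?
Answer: -2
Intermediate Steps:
V(Q, g) = Q
y(x) = -2 (y(x) = -1*2 = -2)
W = -2
W*(V(3, -3)*1 + 3) + 10 = -2*(3*1 + 3) + 10 = -2*(3 + 3) + 10 = -2*6 + 10 = -12 + 10 = -2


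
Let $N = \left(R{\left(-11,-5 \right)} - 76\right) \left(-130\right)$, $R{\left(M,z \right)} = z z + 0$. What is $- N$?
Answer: $-6630$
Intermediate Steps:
$R{\left(M,z \right)} = z^{2}$ ($R{\left(M,z \right)} = z^{2} + 0 = z^{2}$)
$N = 6630$ ($N = \left(\left(-5\right)^{2} - 76\right) \left(-130\right) = \left(25 - 76\right) \left(-130\right) = \left(-51\right) \left(-130\right) = 6630$)
$- N = \left(-1\right) 6630 = -6630$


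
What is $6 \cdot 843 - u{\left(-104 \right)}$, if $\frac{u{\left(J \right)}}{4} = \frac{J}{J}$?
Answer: $5054$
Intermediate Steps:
$u{\left(J \right)} = 4$ ($u{\left(J \right)} = 4 \frac{J}{J} = 4 \cdot 1 = 4$)
$6 \cdot 843 - u{\left(-104 \right)} = 6 \cdot 843 - 4 = 5058 - 4 = 5054$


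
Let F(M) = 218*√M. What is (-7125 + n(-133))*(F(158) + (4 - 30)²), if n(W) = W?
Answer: -4906408 - 1582244*√158 ≈ -2.4795e+7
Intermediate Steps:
(-7125 + n(-133))*(F(158) + (4 - 30)²) = (-7125 - 133)*(218*√158 + (4 - 30)²) = -7258*(218*√158 + (-26)²) = -7258*(218*√158 + 676) = -7258*(676 + 218*√158) = -4906408 - 1582244*√158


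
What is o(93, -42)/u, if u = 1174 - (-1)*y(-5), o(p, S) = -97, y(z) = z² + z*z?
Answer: -97/1224 ≈ -0.079248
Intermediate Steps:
y(z) = 2*z² (y(z) = z² + z² = 2*z²)
u = 1224 (u = 1174 - (-1)*2*(-5)² = 1174 - (-1)*2*25 = 1174 - (-1)*50 = 1174 - 1*(-50) = 1174 + 50 = 1224)
o(93, -42)/u = -97/1224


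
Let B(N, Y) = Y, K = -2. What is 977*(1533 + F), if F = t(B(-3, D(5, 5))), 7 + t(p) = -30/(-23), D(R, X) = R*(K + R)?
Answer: 34320056/23 ≈ 1.4922e+6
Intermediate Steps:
D(R, X) = R*(-2 + R)
t(p) = -131/23 (t(p) = -7 - 30/(-23) = -7 - 30*(-1/23) = -7 + 30/23 = -131/23)
F = -131/23 ≈ -5.6956
977*(1533 + F) = 977*(1533 - 131/23) = 977*(35128/23) = 34320056/23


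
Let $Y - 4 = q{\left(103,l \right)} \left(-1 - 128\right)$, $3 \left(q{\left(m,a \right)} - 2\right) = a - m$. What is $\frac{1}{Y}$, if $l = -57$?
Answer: $\frac{1}{6626} \approx 0.00015092$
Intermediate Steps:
$q{\left(m,a \right)} = 2 - \frac{m}{3} + \frac{a}{3}$ ($q{\left(m,a \right)} = 2 + \frac{a - m}{3} = 2 + \left(- \frac{m}{3} + \frac{a}{3}\right) = 2 - \frac{m}{3} + \frac{a}{3}$)
$Y = 6626$ ($Y = 4 + \left(2 - \frac{103}{3} + \frac{1}{3} \left(-57\right)\right) \left(-1 - 128\right) = 4 + \left(2 - \frac{103}{3} - 19\right) \left(-1 - 128\right) = 4 - -6622 = 4 + 6622 = 6626$)
$\frac{1}{Y} = \frac{1}{6626}$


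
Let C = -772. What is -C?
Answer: 772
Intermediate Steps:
-C = -1*(-772) = 772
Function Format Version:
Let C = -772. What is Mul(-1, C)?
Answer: 772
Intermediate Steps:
Mul(-1, C) = Mul(-1, -772) = 772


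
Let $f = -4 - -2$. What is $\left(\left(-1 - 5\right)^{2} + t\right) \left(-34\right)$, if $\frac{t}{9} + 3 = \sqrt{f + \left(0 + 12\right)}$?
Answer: $-306 - 306 \sqrt{10} \approx -1273.7$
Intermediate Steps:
$f = -2$ ($f = -4 + 2 = -2$)
$t = -27 + 9 \sqrt{10}$ ($t = -27 + 9 \sqrt{-2 + \left(0 + 12\right)} = -27 + 9 \sqrt{-2 + 12} = -27 + 9 \sqrt{10} \approx 1.4605$)
$\left(\left(-1 - 5\right)^{2} + t\right) \left(-34\right) = \left(\left(-1 - 5\right)^{2} - \left(27 - 9 \sqrt{10}\right)\right) \left(-34\right) = \left(\left(-6\right)^{2} - \left(27 - 9 \sqrt{10}\right)\right) \left(-34\right) = \left(36 - \left(27 - 9 \sqrt{10}\right)\right) \left(-34\right) = \left(9 + 9 \sqrt{10}\right) \left(-34\right) = -306 - 306 \sqrt{10}$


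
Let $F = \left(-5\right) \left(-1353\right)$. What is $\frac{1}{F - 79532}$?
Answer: $- \frac{1}{72767} \approx -1.3742 \cdot 10^{-5}$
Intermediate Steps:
$F = 6765$
$\frac{1}{F - 79532} = \frac{1}{6765 - 79532} = \frac{1}{-72767} = - \frac{1}{72767}$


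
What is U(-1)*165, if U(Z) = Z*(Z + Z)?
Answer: 330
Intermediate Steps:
U(Z) = 2*Z² (U(Z) = Z*(2*Z) = 2*Z²)
U(-1)*165 = (2*(-1)²)*165 = (2*1)*165 = 2*165 = 330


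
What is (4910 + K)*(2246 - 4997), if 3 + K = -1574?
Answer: -9169083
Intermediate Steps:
K = -1577 (K = -3 - 1574 = -1577)
(4910 + K)*(2246 - 4997) = (4910 - 1577)*(2246 - 4997) = 3333*(-2751) = -9169083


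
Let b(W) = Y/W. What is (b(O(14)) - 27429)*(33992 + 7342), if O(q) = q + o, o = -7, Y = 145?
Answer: -7930258572/7 ≈ -1.1329e+9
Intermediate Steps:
O(q) = -7 + q (O(q) = q - 7 = -7 + q)
b(W) = 145/W
(b(O(14)) - 27429)*(33992 + 7342) = (145/(-7 + 14) - 27429)*(33992 + 7342) = (145/7 - 27429)*41334 = -191858/7*41334 = -7930258572/7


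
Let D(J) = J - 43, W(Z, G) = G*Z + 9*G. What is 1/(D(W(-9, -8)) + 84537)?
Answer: 1/84494 ≈ 1.1835e-5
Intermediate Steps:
W(Z, G) = 9*G + G*Z
D(J) = -43 + J
1/(D(W(-9, -8)) + 84537) = 1/((-43 - 8*(9 - 9)) + 84537) = 1/((-43 - 8*0) + 84537) = 1/((-43 + 0) + 84537) = 1/(-43 + 84537) = 1/84494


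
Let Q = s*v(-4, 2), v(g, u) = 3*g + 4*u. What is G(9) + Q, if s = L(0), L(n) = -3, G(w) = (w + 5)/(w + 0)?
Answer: 122/9 ≈ 13.556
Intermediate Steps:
G(w) = (5 + w)/w
s = -3
Q = 12 (Q = -3*(3*(-4) + 4*2) = -3*(-12 + 8) = -3*(-4) = 12)
G(9) + Q = (5 + 9)/9 + 12 = (⅑)*14 + 12 = 14/9 + 12 = 122/9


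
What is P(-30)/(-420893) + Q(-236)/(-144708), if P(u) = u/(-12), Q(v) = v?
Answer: 49484489/30453292122 ≈ 0.0016249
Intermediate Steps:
P(u) = -u/12 (P(u) = u*(-1/12) = -u/12)
P(-30)/(-420893) + Q(-236)/(-144708) = -1/12*(-30)/(-420893) - 236/(-144708) = (5/2)*(-1/420893) - 236*(-1/144708) = -5/841786 + 59/36177 = 49484489/30453292122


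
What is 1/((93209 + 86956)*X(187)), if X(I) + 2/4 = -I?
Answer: -2/67561875 ≈ -2.9602e-8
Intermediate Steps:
X(I) = -½ - I
1/((93209 + 86956)*X(187)) = 1/((93209 + 86956)*(-½ - 1*187)) = 1/(180165*(-½ - 187)) = 1/(180165*(-375/2)) = (1/180165)*(-2/375) = -2/67561875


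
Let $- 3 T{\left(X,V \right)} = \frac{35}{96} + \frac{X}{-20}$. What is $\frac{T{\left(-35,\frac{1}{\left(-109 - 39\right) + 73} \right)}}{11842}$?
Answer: $- \frac{203}{3410496} \approx -5.9522 \cdot 10^{-5}$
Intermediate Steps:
$T{\left(X,V \right)} = - \frac{35}{288} + \frac{X}{60}$ ($T{\left(X,V \right)} = - \frac{\frac{35}{96} + \frac{X}{-20}}{3} = - \frac{35 \cdot \frac{1}{96} + X \left(- \frac{1}{20}\right)}{3} = - \frac{\frac{35}{96} - \frac{X}{20}}{3} = - \frac{35}{288} + \frac{X}{60}$)
$\frac{T{\left(-35,\frac{1}{\left(-109 - 39\right) + 73} \right)}}{11842} = \frac{- \frac{35}{288} + \frac{1}{60} \left(-35\right)}{11842} = \left(- \frac{35}{288} - \frac{7}{12}\right) \frac{1}{11842} = \left(- \frac{203}{288}\right) \frac{1}{11842} = - \frac{203}{3410496}$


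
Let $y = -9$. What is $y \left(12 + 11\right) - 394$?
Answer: $-601$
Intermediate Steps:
$y \left(12 + 11\right) - 394 = - 9 \left(12 + 11\right) - 394 = \left(-9\right) 23 - 394 = -207 - 394 = -601$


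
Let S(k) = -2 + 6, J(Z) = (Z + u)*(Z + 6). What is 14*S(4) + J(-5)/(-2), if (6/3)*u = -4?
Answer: 119/2 ≈ 59.500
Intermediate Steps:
u = -2 (u = (1/2)*(-4) = -2)
J(Z) = (-2 + Z)*(6 + Z) (J(Z) = (Z - 2)*(Z + 6) = (-2 + Z)*(6 + Z))
S(k) = 4
14*S(4) + J(-5)/(-2) = 14*4 + (-12 + (-5)**2 + 4*(-5))/(-2) = 56 + (-12 + 25 - 20)*(-1/2) = 56 - 7*(-1/2) = 56 + 7/2 = 119/2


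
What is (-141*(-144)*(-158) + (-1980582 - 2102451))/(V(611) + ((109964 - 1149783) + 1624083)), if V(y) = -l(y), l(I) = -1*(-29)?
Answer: -486071/38949 ≈ -12.480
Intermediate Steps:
l(I) = 29
V(y) = -29 (V(y) = -1*29 = -29)
(-141*(-144)*(-158) + (-1980582 - 2102451))/(V(611) + ((109964 - 1149783) + 1624083)) = (-141*(-144)*(-158) + (-1980582 - 2102451))/(-29 + ((109964 - 1149783) + 1624083)) = (20304*(-158) - 4083033)/(-29 + (-1039819 + 1624083)) = (-3208032 - 4083033)/(-29 + 584264) = -7291065/584235 = -7291065*1/584235 = -486071/38949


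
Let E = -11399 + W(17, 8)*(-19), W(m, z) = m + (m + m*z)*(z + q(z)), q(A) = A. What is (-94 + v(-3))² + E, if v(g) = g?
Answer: -48825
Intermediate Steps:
W(m, z) = m + 2*z*(m + m*z) (W(m, z) = m + (m + m*z)*(z + z) = m + (m + m*z)*(2*z) = m + 2*z*(m + m*z))
E = -58234 (E = -11399 + (17*(1 + 2*8 + 2*8²))*(-19) = -11399 + (17*(1 + 16 + 2*64))*(-19) = -11399 + (17*(1 + 16 + 128))*(-19) = -11399 + (17*145)*(-19) = -11399 + 2465*(-19) = -11399 - 46835 = -58234)
(-94 + v(-3))² + E = (-94 - 3)² - 58234 = (-97)² - 58234 = 9409 - 58234 = -48825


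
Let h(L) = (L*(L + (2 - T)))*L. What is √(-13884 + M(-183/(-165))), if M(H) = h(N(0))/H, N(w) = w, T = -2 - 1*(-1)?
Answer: 2*I*√3471 ≈ 117.83*I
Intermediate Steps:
T = -1 (T = -2 + 1 = -1)
h(L) = L²*(3 + L) (h(L) = (L*(L + (2 - 1*(-1))))*L = (L*(L + (2 + 1)))*L = (L*(L + 3))*L = (L*(3 + L))*L = L²*(3 + L))
M(H) = 0 (M(H) = (0²*(3 + 0))/H = (0*3)/H = 0/H = 0)
√(-13884 + M(-183/(-165))) = √(-13884 + 0) = √(-13884) = 2*I*√3471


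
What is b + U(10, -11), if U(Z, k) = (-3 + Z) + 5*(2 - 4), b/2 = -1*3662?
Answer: -7327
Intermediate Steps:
b = -7324 (b = 2*(-1*3662) = 2*(-3662) = -7324)
U(Z, k) = -13 + Z (U(Z, k) = (-3 + Z) + 5*(-2) = (-3 + Z) - 10 = -13 + Z)
b + U(10, -11) = -7324 + (-13 + 10) = -7324 - 3 = -7327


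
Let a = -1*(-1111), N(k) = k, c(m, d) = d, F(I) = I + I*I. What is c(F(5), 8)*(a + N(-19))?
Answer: 8736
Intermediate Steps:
F(I) = I + I**2
a = 1111
c(F(5), 8)*(a + N(-19)) = 8*(1111 - 19) = 8*1092 = 8736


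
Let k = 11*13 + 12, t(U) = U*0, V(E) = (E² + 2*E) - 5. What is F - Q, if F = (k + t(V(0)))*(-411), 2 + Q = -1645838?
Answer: 1582135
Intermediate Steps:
V(E) = -5 + E² + 2*E
t(U) = 0
k = 155 (k = 143 + 12 = 155)
Q = -1645840 (Q = -2 - 1645838 = -1645840)
F = -63705 (F = (155 + 0)*(-411) = 155*(-411) = -63705)
F - Q = -63705 - 1*(-1645840) = -63705 + 1645840 = 1582135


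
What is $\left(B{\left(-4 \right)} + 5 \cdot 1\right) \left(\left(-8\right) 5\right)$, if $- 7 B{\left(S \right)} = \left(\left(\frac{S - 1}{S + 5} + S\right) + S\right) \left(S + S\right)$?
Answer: $\frac{2760}{7} \approx 394.29$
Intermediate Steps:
$B{\left(S \right)} = - \frac{2 S \left(2 S + \frac{-1 + S}{5 + S}\right)}{7}$ ($B{\left(S \right)} = - \frac{\left(\left(\frac{S - 1}{S + 5} + S\right) + S\right) \left(S + S\right)}{7} = - \frac{\left(\left(\frac{-1 + S}{5 + S} + S\right) + S\right) 2 S}{7} = - \frac{\left(\left(S + \frac{-1 + S}{5 + S}\right) + S\right) 2 S}{7} = - \frac{\left(2 S + \frac{-1 + S}{5 + S}\right) 2 S}{7} = - \frac{2 S \left(2 S + \frac{-1 + S}{5 + S}\right)}{7}$)
$\left(B{\left(-4 \right)} + 5 \cdot 1\right) \left(\left(-8\right) 5\right) = \left(\frac{2}{7} \left(-4\right) \frac{1}{5 - 4} \left(1 - -44 - 2 \left(-4\right)^{2}\right) + 5 \cdot 1\right) \left(\left(-8\right) 5\right) = \left(\frac{2}{7} \left(-4\right) 1^{-1} \left(1 + 44 - 32\right) + 5\right) \left(-40\right) = \left(\frac{2}{7} \left(-4\right) 1 \left(1 + 44 - 32\right) + 5\right) \left(-40\right) = \left(\frac{2}{7} \left(-4\right) 1 \cdot 13 + 5\right) \left(-40\right) = \left(- \frac{104}{7} + 5\right) \left(-40\right) = \left(- \frac{69}{7}\right) \left(-40\right) = \frac{2760}{7}$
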